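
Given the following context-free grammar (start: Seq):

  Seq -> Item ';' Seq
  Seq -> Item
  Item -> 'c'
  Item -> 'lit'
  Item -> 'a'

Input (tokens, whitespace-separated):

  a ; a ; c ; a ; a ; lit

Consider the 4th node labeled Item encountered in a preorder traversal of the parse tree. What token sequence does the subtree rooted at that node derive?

[Seq [Item a] ; [Seq [Item a] ; [Seq [Item c] ; [Seq [Item a] ; [Seq [Item a] ; [Seq [Item lit]]]]]]]

a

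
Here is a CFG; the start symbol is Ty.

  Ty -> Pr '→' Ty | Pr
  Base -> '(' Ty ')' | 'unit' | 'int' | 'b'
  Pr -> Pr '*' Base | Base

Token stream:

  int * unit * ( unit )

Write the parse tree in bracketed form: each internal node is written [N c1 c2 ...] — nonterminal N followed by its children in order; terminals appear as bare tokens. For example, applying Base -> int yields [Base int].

[Ty [Pr [Pr [Pr [Base int]] * [Base unit]] * [Base ( [Ty [Pr [Base unit]]] )]]]

Ty
Pr
Pr * Base
Pr * Base * Base
Base * Base * Base
int * Base * Base
int * unit * Base
int * unit * ( Ty )
int * unit * ( Pr )
int * unit * ( Base )
int * unit * ( unit )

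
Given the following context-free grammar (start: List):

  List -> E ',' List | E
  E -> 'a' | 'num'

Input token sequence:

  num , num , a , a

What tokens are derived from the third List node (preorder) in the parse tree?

a , a

[List [E num] , [List [E num] , [List [E a] , [List [E a]]]]]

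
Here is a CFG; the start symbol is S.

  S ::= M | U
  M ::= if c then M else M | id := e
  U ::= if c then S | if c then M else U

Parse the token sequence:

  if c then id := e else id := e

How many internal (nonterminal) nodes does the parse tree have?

[S [M if c then [M id := e] else [M id := e]]]

4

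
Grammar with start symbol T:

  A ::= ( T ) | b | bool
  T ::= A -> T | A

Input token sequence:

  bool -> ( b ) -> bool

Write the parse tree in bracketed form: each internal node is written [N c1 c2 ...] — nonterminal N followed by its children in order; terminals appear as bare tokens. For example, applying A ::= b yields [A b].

[T [A bool] -> [T [A ( [T [A b]] )] -> [T [A bool]]]]

T
A -> T
bool -> T
bool -> A -> T
bool -> ( T ) -> T
bool -> ( A ) -> T
bool -> ( b ) -> T
bool -> ( b ) -> A
bool -> ( b ) -> bool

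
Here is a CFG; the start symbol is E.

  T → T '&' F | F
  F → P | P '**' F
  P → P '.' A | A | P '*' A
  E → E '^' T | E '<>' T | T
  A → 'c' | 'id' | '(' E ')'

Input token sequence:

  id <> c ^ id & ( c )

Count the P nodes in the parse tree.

5

[E [E [E [T [F [P [A id]]]]] <> [T [F [P [A c]]]]] ^ [T [T [F [P [A id]]]] & [F [P [A ( [E [T [F [P [A c]]]]] )]]]]]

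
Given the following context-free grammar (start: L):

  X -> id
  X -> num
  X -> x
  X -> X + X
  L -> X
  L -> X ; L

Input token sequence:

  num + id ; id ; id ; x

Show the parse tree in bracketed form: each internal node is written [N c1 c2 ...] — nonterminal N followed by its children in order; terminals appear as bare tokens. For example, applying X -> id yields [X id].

[L [X [X num] + [X id]] ; [L [X id] ; [L [X id] ; [L [X x]]]]]

L
X ; L
X + X ; L
num + X ; L
num + id ; L
num + id ; X ; L
num + id ; id ; L
num + id ; id ; X ; L
num + id ; id ; id ; L
num + id ; id ; id ; X
num + id ; id ; id ; x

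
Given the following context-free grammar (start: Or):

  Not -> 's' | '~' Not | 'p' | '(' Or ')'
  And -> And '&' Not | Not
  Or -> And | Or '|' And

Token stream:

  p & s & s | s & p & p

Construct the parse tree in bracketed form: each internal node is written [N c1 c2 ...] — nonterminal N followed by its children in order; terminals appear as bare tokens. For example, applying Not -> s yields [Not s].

Or
Or | And
And | And
And & Not | And
And & Not & Not | And
Not & Not & Not | And
p & Not & Not | And
p & s & Not | And
p & s & s | And
p & s & s | And & Not
p & s & s | And & Not & Not
p & s & s | Not & Not & Not
p & s & s | s & Not & Not
p & s & s | s & p & Not
p & s & s | s & p & p

[Or [Or [And [And [And [Not p]] & [Not s]] & [Not s]]] | [And [And [And [Not s]] & [Not p]] & [Not p]]]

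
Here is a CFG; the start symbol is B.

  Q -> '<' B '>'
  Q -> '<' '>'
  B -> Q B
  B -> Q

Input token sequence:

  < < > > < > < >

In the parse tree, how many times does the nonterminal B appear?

4

[B [Q < [B [Q < >]] >] [B [Q < >] [B [Q < >]]]]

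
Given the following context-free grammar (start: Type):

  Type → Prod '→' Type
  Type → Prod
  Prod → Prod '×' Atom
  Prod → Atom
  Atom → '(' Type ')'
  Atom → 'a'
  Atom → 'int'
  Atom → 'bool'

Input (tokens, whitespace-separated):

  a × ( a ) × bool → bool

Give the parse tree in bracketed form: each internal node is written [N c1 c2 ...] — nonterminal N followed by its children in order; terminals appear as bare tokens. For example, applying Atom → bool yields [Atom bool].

[Type [Prod [Prod [Prod [Atom a]] × [Atom ( [Type [Prod [Atom a]]] )]] × [Atom bool]] → [Type [Prod [Atom bool]]]]

Type
Prod → Type
Prod × Atom → Type
Prod × Atom × Atom → Type
Atom × Atom × Atom → Type
a × Atom × Atom → Type
a × ( Type ) × Atom → Type
a × ( Prod ) × Atom → Type
a × ( Atom ) × Atom → Type
a × ( a ) × Atom → Type
a × ( a ) × bool → Type
a × ( a ) × bool → Prod
a × ( a ) × bool → Atom
a × ( a ) × bool → bool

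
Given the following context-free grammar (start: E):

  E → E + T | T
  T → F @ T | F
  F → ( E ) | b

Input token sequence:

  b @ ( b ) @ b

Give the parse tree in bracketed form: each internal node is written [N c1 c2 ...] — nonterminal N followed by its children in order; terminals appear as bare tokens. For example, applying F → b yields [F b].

[E [T [F b] @ [T [F ( [E [T [F b]]] )] @ [T [F b]]]]]

E
T
F @ T
b @ T
b @ F @ T
b @ ( E ) @ T
b @ ( T ) @ T
b @ ( F ) @ T
b @ ( b ) @ T
b @ ( b ) @ F
b @ ( b ) @ b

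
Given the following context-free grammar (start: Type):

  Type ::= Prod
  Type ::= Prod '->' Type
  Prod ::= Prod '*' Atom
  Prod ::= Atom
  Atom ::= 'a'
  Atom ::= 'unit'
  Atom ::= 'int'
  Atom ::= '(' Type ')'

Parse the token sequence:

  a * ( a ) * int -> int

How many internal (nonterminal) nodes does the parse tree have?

[Type [Prod [Prod [Prod [Atom a]] * [Atom ( [Type [Prod [Atom a]]] )]] * [Atom int]] -> [Type [Prod [Atom int]]]]

13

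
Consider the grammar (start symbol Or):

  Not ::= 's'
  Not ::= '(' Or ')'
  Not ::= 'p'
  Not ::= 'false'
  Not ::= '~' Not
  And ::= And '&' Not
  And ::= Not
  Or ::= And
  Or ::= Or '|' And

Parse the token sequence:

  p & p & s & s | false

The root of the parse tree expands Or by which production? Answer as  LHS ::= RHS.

Or ::= Or '|' And

[Or [Or [And [And [And [And [Not p]] & [Not p]] & [Not s]] & [Not s]]] | [And [Not false]]]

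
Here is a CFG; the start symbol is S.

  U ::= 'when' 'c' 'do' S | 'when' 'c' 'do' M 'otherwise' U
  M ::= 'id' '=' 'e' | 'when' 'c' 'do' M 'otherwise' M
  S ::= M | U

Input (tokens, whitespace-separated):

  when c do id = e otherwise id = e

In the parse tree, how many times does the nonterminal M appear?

[S [M when c do [M id = e] otherwise [M id = e]]]

3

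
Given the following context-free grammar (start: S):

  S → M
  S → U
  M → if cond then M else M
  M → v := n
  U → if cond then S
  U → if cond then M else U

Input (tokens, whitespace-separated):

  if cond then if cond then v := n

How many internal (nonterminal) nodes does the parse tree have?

6

[S [U if cond then [S [U if cond then [S [M v := n]]]]]]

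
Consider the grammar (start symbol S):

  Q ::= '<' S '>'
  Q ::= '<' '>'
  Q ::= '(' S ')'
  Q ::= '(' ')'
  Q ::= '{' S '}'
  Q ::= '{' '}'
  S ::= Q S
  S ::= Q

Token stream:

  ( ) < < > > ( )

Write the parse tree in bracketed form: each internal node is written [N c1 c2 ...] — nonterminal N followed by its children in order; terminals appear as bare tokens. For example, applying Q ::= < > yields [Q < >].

S
Q S
( ) S
( ) Q S
( ) < S > S
( ) < Q > S
( ) < < > > S
( ) < < > > Q
( ) < < > > ( )

[S [Q ( )] [S [Q < [S [Q < >]] >] [S [Q ( )]]]]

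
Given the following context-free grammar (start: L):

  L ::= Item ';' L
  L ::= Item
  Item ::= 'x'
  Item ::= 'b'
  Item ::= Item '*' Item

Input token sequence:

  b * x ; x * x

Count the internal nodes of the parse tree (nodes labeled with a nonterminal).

[L [Item [Item b] * [Item x]] ; [L [Item [Item x] * [Item x]]]]

8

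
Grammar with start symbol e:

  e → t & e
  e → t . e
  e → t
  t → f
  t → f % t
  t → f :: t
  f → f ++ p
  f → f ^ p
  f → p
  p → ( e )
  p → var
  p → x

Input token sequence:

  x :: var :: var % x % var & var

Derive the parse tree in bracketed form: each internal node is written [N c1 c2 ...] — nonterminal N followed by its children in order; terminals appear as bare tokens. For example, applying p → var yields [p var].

[e [t [f [p x]] :: [t [f [p var]] :: [t [f [p var]] % [t [f [p x]] % [t [f [p var]]]]]]] & [e [t [f [p var]]]]]

e
t & e
f :: t & e
p :: t & e
x :: t & e
x :: f :: t & e
x :: p :: t & e
x :: var :: t & e
x :: var :: f % t & e
x :: var :: p % t & e
x :: var :: var % t & e
x :: var :: var % f % t & e
x :: var :: var % p % t & e
x :: var :: var % x % t & e
x :: var :: var % x % f & e
x :: var :: var % x % p & e
x :: var :: var % x % var & e
x :: var :: var % x % var & t
x :: var :: var % x % var & f
x :: var :: var % x % var & p
x :: var :: var % x % var & var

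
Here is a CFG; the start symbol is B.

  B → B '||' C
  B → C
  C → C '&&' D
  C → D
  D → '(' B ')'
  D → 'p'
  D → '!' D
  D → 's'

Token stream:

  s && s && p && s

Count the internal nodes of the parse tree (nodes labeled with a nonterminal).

9

[B [C [C [C [C [D s]] && [D s]] && [D p]] && [D s]]]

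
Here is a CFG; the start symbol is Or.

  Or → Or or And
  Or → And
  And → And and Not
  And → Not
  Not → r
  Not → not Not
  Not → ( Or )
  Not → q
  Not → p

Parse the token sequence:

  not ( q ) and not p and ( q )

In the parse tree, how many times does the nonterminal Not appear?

7

[Or [And [And [And [Not not [Not ( [Or [And [Not q]]] )]]] and [Not not [Not p]]] and [Not ( [Or [And [Not q]]] )]]]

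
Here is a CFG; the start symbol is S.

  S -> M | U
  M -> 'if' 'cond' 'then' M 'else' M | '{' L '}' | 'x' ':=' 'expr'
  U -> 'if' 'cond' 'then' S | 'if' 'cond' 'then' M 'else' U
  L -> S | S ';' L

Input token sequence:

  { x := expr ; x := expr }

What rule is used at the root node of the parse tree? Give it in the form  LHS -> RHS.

[S [M { [L [S [M x := expr]] ; [L [S [M x := expr]]]] }]]

S -> M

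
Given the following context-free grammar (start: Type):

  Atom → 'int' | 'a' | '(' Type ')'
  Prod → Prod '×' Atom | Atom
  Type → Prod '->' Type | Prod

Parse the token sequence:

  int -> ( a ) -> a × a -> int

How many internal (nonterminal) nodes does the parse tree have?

17

[Type [Prod [Atom int]] -> [Type [Prod [Atom ( [Type [Prod [Atom a]]] )]] -> [Type [Prod [Prod [Atom a]] × [Atom a]] -> [Type [Prod [Atom int]]]]]]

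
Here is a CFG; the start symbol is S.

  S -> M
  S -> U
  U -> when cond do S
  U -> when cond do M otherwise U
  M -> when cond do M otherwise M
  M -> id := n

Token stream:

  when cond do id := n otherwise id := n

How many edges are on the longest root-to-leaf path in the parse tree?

3

[S [M when cond do [M id := n] otherwise [M id := n]]]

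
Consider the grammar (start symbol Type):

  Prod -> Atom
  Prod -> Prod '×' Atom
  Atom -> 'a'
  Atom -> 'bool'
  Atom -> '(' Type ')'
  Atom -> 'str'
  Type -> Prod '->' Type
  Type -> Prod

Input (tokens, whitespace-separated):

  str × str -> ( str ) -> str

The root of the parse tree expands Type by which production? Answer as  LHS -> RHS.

Type -> Prod '->' Type

[Type [Prod [Prod [Atom str]] × [Atom str]] -> [Type [Prod [Atom ( [Type [Prod [Atom str]]] )]] -> [Type [Prod [Atom str]]]]]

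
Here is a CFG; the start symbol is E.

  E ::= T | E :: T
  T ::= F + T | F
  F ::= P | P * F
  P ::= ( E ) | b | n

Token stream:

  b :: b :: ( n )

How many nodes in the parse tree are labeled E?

[E [E [E [T [F [P b]]]] :: [T [F [P b]]]] :: [T [F [P ( [E [T [F [P n]]]] )]]]]

4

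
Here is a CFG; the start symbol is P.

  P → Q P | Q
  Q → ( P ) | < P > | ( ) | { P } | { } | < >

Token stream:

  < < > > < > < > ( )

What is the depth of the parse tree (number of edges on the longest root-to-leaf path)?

5

[P [Q < [P [Q < >]] >] [P [Q < >] [P [Q < >] [P [Q ( )]]]]]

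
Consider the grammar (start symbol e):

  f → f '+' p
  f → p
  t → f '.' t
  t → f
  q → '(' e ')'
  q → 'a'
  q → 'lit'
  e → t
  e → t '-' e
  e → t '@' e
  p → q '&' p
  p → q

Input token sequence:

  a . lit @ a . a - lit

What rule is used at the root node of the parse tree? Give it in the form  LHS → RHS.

[e [t [f [p [q a]]] . [t [f [p [q lit]]]]] @ [e [t [f [p [q a]]] . [t [f [p [q a]]]]] - [e [t [f [p [q lit]]]]]]]

e → t '@' e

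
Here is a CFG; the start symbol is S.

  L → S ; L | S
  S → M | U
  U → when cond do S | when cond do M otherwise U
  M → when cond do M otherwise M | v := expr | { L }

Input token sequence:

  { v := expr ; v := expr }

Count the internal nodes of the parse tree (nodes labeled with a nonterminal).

[S [M { [L [S [M v := expr]] ; [L [S [M v := expr]]]] }]]

8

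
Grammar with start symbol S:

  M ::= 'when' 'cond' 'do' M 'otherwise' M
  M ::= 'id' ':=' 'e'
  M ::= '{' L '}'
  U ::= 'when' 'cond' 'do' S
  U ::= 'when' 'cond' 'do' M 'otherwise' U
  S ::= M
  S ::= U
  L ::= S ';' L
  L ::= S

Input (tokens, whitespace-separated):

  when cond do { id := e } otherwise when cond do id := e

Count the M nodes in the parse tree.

[S [U when cond do [M { [L [S [M id := e]]] }] otherwise [U when cond do [S [M id := e]]]]]

3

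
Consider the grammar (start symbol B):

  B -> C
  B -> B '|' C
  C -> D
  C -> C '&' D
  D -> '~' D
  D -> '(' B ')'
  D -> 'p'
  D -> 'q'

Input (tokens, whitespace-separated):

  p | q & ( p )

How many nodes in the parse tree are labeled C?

4

[B [B [C [D p]]] | [C [C [D q]] & [D ( [B [C [D p]]] )]]]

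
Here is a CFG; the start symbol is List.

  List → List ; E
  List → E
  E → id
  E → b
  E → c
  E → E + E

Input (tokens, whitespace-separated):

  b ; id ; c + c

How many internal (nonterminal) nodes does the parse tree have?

[List [List [List [E b]] ; [E id]] ; [E [E c] + [E c]]]

8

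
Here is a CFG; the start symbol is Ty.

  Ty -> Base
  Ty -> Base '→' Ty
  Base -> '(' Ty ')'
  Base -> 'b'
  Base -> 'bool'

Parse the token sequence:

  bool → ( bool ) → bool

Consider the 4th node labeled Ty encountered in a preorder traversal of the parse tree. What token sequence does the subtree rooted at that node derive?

bool

[Ty [Base bool] → [Ty [Base ( [Ty [Base bool]] )] → [Ty [Base bool]]]]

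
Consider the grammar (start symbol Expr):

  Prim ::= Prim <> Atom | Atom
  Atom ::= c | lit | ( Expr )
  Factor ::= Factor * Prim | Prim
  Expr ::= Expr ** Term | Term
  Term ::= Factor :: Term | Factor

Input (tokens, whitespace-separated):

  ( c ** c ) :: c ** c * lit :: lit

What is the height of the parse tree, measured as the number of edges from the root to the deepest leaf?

[Expr [Expr [Term [Factor [Prim [Atom ( [Expr [Expr [Term [Factor [Prim [Atom c]]]]] ** [Term [Factor [Prim [Atom c]]]]] )]]] :: [Term [Factor [Prim [Atom c]]]]]] ** [Term [Factor [Factor [Prim [Atom c]]] * [Prim [Atom lit]]] :: [Term [Factor [Prim [Atom lit]]]]]]

12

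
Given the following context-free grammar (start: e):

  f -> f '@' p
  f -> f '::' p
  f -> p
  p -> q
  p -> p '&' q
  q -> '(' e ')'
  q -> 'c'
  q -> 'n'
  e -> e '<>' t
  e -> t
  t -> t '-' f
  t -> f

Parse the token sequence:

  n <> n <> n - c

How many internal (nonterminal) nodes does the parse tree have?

19

[e [e [e [t [f [p [q n]]]]] <> [t [f [p [q n]]]]] <> [t [t [f [p [q n]]]] - [f [p [q c]]]]]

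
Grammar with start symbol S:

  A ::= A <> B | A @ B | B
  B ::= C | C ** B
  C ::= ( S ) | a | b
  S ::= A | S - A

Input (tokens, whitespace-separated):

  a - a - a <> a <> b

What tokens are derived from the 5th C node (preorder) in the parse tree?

b

[S [S [S [A [B [C a]]]] - [A [B [C a]]]] - [A [A [A [B [C a]]] <> [B [C a]]] <> [B [C b]]]]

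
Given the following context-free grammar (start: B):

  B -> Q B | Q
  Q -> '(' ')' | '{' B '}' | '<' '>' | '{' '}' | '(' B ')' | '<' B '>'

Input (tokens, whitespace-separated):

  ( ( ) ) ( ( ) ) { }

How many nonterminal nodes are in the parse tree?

[B [Q ( [B [Q ( )]] )] [B [Q ( [B [Q ( )]] )] [B [Q { }]]]]

10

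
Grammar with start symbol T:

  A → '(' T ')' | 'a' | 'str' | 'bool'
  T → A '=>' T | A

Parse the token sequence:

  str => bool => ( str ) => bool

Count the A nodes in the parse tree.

5

[T [A str] => [T [A bool] => [T [A ( [T [A str]] )] => [T [A bool]]]]]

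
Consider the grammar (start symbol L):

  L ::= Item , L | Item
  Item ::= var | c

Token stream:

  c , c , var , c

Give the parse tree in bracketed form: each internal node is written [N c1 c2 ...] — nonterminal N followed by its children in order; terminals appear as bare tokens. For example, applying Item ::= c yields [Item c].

L
Item , L
c , L
c , Item , L
c , c , L
c , c , Item , L
c , c , var , L
c , c , var , Item
c , c , var , c

[L [Item c] , [L [Item c] , [L [Item var] , [L [Item c]]]]]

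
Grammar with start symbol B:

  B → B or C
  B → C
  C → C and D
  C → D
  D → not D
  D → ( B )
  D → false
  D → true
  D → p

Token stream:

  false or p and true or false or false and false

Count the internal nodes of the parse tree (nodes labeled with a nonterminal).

[B [B [B [B [C [D false]]] or [C [C [D p]] and [D true]]] or [C [D false]]] or [C [C [D false]] and [D false]]]

16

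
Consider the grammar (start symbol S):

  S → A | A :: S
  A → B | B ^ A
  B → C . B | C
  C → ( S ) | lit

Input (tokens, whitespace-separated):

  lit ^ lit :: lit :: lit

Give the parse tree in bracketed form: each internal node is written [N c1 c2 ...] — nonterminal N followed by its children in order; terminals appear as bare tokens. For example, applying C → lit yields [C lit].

S
A :: S
B ^ A :: S
C ^ A :: S
lit ^ A :: S
lit ^ B :: S
lit ^ C :: S
lit ^ lit :: S
lit ^ lit :: A :: S
lit ^ lit :: B :: S
lit ^ lit :: C :: S
lit ^ lit :: lit :: S
lit ^ lit :: lit :: A
lit ^ lit :: lit :: B
lit ^ lit :: lit :: C
lit ^ lit :: lit :: lit

[S [A [B [C lit]] ^ [A [B [C lit]]]] :: [S [A [B [C lit]]] :: [S [A [B [C lit]]]]]]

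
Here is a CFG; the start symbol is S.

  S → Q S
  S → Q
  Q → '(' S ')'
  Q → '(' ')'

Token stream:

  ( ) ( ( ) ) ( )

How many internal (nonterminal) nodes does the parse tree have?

[S [Q ( )] [S [Q ( [S [Q ( )]] )] [S [Q ( )]]]]

8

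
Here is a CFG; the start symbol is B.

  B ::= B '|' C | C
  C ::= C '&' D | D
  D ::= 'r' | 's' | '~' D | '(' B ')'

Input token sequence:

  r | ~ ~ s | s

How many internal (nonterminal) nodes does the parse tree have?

11

[B [B [B [C [D r]]] | [C [D ~ [D ~ [D s]]]]] | [C [D s]]]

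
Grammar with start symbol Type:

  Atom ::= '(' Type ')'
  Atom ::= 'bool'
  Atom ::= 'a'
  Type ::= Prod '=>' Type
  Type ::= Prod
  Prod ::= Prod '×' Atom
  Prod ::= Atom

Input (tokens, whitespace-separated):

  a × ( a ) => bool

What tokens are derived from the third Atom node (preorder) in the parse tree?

a

[Type [Prod [Prod [Atom a]] × [Atom ( [Type [Prod [Atom a]]] )]] => [Type [Prod [Atom bool]]]]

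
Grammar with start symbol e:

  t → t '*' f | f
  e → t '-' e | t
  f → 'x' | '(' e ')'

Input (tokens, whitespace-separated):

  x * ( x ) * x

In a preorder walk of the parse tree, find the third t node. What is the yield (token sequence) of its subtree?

x

[e [t [t [t [f x]] * [f ( [e [t [f x]]] )]] * [f x]]]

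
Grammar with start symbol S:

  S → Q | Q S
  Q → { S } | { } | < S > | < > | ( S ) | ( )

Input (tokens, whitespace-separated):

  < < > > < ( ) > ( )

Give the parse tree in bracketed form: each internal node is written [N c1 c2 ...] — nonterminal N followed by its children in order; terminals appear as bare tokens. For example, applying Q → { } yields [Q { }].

S
Q S
< S > S
< Q > S
< < > > S
< < > > Q S
< < > > < S > S
< < > > < Q > S
< < > > < ( ) > S
< < > > < ( ) > Q
< < > > < ( ) > ( )

[S [Q < [S [Q < >]] >] [S [Q < [S [Q ( )]] >] [S [Q ( )]]]]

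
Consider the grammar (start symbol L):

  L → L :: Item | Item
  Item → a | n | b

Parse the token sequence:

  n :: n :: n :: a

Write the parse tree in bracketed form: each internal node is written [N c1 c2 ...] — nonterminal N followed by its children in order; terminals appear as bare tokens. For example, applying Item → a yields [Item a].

[L [L [L [L [Item n]] :: [Item n]] :: [Item n]] :: [Item a]]

L
L :: Item
L :: Item :: Item
L :: Item :: Item :: Item
Item :: Item :: Item :: Item
n :: Item :: Item :: Item
n :: n :: Item :: Item
n :: n :: n :: Item
n :: n :: n :: a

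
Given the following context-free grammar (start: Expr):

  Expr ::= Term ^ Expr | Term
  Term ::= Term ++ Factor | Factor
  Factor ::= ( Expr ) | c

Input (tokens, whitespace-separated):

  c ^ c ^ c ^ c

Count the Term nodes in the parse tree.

4

[Expr [Term [Factor c]] ^ [Expr [Term [Factor c]] ^ [Expr [Term [Factor c]] ^ [Expr [Term [Factor c]]]]]]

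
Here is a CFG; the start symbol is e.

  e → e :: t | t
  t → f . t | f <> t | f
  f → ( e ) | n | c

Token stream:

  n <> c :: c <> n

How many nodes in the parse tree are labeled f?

[e [e [t [f n] <> [t [f c]]]] :: [t [f c] <> [t [f n]]]]

4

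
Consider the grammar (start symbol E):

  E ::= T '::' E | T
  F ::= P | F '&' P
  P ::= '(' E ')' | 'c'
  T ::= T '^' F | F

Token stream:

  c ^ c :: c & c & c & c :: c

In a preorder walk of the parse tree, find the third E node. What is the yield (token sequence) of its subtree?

[E [T [T [F [P c]]] ^ [F [P c]]] :: [E [T [F [F [F [F [P c]] & [P c]] & [P c]] & [P c]]] :: [E [T [F [P c]]]]]]

c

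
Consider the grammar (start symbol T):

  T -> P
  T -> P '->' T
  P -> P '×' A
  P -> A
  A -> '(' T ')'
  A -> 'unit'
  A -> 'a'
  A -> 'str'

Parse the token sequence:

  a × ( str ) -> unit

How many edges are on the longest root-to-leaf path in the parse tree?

6

[T [P [P [A a]] × [A ( [T [P [A str]]] )]] -> [T [P [A unit]]]]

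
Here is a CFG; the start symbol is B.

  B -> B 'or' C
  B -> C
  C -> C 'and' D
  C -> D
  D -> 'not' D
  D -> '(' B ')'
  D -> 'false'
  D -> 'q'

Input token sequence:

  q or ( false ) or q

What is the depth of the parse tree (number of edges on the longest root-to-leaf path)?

[B [B [B [C [D q]]] or [C [D ( [B [C [D false]]] )]]] or [C [D q]]]

7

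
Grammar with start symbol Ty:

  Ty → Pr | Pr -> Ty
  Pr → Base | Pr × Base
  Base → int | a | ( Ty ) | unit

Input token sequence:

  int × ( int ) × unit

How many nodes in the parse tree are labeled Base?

[Ty [Pr [Pr [Pr [Base int]] × [Base ( [Ty [Pr [Base int]]] )]] × [Base unit]]]

4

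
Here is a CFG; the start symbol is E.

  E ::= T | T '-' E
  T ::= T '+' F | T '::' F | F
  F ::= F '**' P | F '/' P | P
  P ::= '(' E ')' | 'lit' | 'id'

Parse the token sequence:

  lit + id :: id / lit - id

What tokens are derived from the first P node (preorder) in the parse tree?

lit

[E [T [T [T [F [P lit]]] + [F [P id]]] :: [F [F [P id]] / [P lit]]] - [E [T [F [P id]]]]]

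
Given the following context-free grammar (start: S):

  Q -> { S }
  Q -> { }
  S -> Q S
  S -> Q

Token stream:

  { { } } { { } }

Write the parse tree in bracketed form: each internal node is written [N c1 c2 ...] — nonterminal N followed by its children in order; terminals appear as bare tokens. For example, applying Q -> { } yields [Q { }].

[S [Q { [S [Q { }]] }] [S [Q { [S [Q { }]] }]]]

S
Q S
{ S } S
{ Q } S
{ { } } S
{ { } } Q
{ { } } { S }
{ { } } { Q }
{ { } } { { } }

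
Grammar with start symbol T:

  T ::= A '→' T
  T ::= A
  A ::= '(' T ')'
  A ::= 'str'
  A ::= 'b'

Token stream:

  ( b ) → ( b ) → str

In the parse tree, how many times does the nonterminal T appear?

[T [A ( [T [A b]] )] → [T [A ( [T [A b]] )] → [T [A str]]]]

5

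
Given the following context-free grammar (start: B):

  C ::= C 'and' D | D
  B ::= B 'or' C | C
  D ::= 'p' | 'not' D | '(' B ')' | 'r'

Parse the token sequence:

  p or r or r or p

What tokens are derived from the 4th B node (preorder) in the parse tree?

p

[B [B [B [B [C [D p]]] or [C [D r]]] or [C [D r]]] or [C [D p]]]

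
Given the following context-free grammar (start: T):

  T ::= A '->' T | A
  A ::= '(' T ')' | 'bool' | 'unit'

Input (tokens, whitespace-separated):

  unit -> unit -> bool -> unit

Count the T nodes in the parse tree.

[T [A unit] -> [T [A unit] -> [T [A bool] -> [T [A unit]]]]]

4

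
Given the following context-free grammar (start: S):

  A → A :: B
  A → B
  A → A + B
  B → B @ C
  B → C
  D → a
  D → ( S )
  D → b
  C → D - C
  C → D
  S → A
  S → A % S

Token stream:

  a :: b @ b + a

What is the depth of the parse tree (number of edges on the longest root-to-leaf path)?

7

[S [A [A [A [B [C [D a]]]] :: [B [B [C [D b]]] @ [C [D b]]]] + [B [C [D a]]]]]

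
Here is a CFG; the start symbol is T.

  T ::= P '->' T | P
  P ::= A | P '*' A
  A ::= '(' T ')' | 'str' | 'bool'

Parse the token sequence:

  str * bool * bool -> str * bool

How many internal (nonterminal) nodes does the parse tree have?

[T [P [P [P [A str]] * [A bool]] * [A bool]] -> [T [P [P [A str]] * [A bool]]]]

12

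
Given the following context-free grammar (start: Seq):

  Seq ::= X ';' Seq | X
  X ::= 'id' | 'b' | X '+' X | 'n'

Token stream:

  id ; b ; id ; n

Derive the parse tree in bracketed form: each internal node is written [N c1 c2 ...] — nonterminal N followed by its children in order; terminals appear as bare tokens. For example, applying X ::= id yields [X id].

Seq
X ; Seq
id ; Seq
id ; X ; Seq
id ; b ; Seq
id ; b ; X ; Seq
id ; b ; id ; Seq
id ; b ; id ; X
id ; b ; id ; n

[Seq [X id] ; [Seq [X b] ; [Seq [X id] ; [Seq [X n]]]]]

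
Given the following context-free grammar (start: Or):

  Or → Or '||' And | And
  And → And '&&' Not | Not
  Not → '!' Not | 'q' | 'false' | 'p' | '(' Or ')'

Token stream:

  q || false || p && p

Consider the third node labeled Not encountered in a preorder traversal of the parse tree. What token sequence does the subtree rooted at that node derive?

p

[Or [Or [Or [And [Not q]]] || [And [Not false]]] || [And [And [Not p]] && [Not p]]]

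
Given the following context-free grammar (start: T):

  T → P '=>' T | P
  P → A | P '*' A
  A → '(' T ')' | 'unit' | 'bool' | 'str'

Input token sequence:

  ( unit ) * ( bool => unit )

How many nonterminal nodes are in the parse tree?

14

[T [P [P [A ( [T [P [A unit]]] )]] * [A ( [T [P [A bool]] => [T [P [A unit]]]] )]]]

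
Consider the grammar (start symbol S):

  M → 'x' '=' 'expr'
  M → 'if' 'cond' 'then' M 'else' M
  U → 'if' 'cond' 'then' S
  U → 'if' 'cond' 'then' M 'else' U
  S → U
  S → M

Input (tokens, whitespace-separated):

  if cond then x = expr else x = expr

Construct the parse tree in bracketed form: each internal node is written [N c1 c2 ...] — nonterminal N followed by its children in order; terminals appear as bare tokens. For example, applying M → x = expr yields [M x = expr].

[S [M if cond then [M x = expr] else [M x = expr]]]

S
M
if cond then M else M
if cond then x = expr else M
if cond then x = expr else x = expr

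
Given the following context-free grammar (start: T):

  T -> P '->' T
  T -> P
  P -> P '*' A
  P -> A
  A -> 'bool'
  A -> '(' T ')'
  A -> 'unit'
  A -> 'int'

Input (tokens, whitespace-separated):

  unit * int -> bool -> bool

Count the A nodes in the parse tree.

4

[T [P [P [A unit]] * [A int]] -> [T [P [A bool]] -> [T [P [A bool]]]]]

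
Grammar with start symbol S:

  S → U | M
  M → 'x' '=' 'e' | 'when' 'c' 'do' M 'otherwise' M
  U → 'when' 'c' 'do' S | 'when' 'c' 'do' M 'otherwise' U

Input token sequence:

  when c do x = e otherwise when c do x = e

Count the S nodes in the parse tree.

[S [U when c do [M x = e] otherwise [U when c do [S [M x = e]]]]]

2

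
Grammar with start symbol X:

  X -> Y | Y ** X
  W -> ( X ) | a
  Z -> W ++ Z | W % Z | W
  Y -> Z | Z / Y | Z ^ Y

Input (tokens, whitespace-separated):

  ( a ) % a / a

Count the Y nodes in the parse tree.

[X [Y [Z [W ( [X [Y [Z [W a]]]] )] % [Z [W a]]] / [Y [Z [W a]]]]]

3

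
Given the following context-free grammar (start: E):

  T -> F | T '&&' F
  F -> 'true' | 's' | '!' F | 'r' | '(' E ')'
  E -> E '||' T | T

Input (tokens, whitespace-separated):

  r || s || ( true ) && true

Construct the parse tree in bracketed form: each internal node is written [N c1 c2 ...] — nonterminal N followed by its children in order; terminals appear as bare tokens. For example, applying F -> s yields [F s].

E
E || T
E || T || T
T || T || T
F || T || T
r || T || T
r || F || T
r || s || T
r || s || T && F
r || s || F && F
r || s || ( E ) && F
r || s || ( T ) && F
r || s || ( F ) && F
r || s || ( true ) && F
r || s || ( true ) && true

[E [E [E [T [F r]]] || [T [F s]]] || [T [T [F ( [E [T [F true]]] )]] && [F true]]]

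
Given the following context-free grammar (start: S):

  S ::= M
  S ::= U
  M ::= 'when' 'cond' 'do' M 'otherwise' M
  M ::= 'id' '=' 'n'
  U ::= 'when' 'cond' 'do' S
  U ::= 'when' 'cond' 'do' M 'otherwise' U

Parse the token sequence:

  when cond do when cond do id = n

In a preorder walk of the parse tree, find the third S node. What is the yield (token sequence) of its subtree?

[S [U when cond do [S [U when cond do [S [M id = n]]]]]]

id = n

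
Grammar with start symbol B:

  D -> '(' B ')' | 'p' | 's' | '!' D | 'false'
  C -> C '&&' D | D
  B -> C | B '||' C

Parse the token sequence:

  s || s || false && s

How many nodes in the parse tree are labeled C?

[B [B [B [C [D s]]] || [C [D s]]] || [C [C [D false]] && [D s]]]

4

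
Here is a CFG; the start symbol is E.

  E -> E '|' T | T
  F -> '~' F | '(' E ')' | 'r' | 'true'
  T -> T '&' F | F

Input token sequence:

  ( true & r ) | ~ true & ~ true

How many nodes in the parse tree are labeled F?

[E [E [T [F ( [E [T [T [F true]] & [F r]]] )]]] | [T [T [F ~ [F true]]] & [F ~ [F true]]]]

7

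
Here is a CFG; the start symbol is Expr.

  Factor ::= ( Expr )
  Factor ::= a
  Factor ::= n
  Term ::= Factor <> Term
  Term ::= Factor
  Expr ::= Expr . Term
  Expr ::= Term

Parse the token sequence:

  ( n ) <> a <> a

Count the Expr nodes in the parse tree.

2

[Expr [Term [Factor ( [Expr [Term [Factor n]]] )] <> [Term [Factor a] <> [Term [Factor a]]]]]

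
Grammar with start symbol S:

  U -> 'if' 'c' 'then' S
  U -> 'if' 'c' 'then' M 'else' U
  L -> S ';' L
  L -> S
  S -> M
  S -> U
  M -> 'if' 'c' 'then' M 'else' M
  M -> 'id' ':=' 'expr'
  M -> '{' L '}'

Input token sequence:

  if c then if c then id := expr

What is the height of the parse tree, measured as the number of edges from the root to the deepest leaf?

6

[S [U if c then [S [U if c then [S [M id := expr]]]]]]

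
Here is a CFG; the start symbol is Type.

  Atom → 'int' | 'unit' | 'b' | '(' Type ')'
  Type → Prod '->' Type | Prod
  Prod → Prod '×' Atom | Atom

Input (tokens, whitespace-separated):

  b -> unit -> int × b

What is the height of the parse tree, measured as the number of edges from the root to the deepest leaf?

6

[Type [Prod [Atom b]] -> [Type [Prod [Atom unit]] -> [Type [Prod [Prod [Atom int]] × [Atom b]]]]]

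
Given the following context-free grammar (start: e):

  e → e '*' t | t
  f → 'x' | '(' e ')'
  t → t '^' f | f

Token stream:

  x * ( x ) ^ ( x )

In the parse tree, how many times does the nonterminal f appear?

[e [e [t [f x]]] * [t [t [f ( [e [t [f x]]] )]] ^ [f ( [e [t [f x]]] )]]]

5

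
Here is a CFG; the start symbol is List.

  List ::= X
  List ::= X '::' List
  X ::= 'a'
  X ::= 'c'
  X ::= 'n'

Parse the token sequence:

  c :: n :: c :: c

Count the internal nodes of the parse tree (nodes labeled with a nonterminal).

8

[List [X c] :: [List [X n] :: [List [X c] :: [List [X c]]]]]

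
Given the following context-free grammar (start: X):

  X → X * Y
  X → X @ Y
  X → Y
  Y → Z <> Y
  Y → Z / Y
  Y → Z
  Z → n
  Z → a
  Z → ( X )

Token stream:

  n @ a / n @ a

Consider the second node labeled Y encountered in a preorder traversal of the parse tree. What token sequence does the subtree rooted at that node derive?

[X [X [X [Y [Z n]]] @ [Y [Z a] / [Y [Z n]]]] @ [Y [Z a]]]

a / n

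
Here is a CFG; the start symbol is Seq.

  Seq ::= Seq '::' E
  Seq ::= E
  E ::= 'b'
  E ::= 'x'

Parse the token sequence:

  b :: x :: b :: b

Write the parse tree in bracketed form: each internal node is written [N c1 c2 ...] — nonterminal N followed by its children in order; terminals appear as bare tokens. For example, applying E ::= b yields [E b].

Seq
Seq :: E
Seq :: E :: E
Seq :: E :: E :: E
E :: E :: E :: E
b :: E :: E :: E
b :: x :: E :: E
b :: x :: b :: E
b :: x :: b :: b

[Seq [Seq [Seq [Seq [E b]] :: [E x]] :: [E b]] :: [E b]]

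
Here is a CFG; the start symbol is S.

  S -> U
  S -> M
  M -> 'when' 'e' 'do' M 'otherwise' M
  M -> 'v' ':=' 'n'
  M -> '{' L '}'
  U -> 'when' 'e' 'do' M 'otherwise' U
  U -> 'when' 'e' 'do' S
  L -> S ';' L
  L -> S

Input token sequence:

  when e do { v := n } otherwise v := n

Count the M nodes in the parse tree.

4

[S [M when e do [M { [L [S [M v := n]]] }] otherwise [M v := n]]]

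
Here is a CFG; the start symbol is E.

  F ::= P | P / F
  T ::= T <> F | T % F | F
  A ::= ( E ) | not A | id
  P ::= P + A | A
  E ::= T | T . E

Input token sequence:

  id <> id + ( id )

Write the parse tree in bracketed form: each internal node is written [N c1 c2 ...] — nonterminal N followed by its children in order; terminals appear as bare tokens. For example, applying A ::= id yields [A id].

[E [T [T [F [P [A id]]]] <> [F [P [P [A id]] + [A ( [E [T [F [P [A id]]]]] )]]]]]

E
T
T <> F
F <> F
P <> F
A <> F
id <> F
id <> P
id <> P + A
id <> A + A
id <> id + A
id <> id + ( E )
id <> id + ( T )
id <> id + ( F )
id <> id + ( P )
id <> id + ( A )
id <> id + ( id )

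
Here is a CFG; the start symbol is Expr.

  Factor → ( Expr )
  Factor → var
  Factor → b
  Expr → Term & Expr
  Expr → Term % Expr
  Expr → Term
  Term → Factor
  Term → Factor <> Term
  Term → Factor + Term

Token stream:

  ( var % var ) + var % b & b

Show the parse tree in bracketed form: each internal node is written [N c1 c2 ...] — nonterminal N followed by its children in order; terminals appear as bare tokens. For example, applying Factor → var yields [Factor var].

[Expr [Term [Factor ( [Expr [Term [Factor var]] % [Expr [Term [Factor var]]]] )] + [Term [Factor var]]] % [Expr [Term [Factor b]] & [Expr [Term [Factor b]]]]]

Expr
Term % Expr
Factor + Term % Expr
( Expr ) + Term % Expr
( Term % Expr ) + Term % Expr
( Factor % Expr ) + Term % Expr
( var % Expr ) + Term % Expr
( var % Term ) + Term % Expr
( var % Factor ) + Term % Expr
( var % var ) + Term % Expr
( var % var ) + Factor % Expr
( var % var ) + var % Expr
( var % var ) + var % Term & Expr
( var % var ) + var % Factor & Expr
( var % var ) + var % b & Expr
( var % var ) + var % b & Term
( var % var ) + var % b & Factor
( var % var ) + var % b & b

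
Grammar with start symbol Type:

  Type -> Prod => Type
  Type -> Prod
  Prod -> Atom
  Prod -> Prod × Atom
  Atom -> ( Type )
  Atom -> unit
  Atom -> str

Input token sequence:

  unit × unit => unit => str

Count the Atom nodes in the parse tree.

4

[Type [Prod [Prod [Atom unit]] × [Atom unit]] => [Type [Prod [Atom unit]] => [Type [Prod [Atom str]]]]]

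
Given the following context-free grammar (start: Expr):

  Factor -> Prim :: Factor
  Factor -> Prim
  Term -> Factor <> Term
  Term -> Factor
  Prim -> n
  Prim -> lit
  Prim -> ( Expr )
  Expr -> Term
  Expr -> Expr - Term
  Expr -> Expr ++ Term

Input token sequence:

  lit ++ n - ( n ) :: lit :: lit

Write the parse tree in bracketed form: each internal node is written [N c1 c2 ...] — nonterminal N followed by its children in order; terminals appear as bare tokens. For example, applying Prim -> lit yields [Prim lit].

[Expr [Expr [Expr [Term [Factor [Prim lit]]]] ++ [Term [Factor [Prim n]]]] - [Term [Factor [Prim ( [Expr [Term [Factor [Prim n]]]] )] :: [Factor [Prim lit] :: [Factor [Prim lit]]]]]]

Expr
Expr - Term
Expr ++ Term - Term
Term ++ Term - Term
Factor ++ Term - Term
Prim ++ Term - Term
lit ++ Term - Term
lit ++ Factor - Term
lit ++ Prim - Term
lit ++ n - Term
lit ++ n - Factor
lit ++ n - Prim :: Factor
lit ++ n - ( Expr ) :: Factor
lit ++ n - ( Term ) :: Factor
lit ++ n - ( Factor ) :: Factor
lit ++ n - ( Prim ) :: Factor
lit ++ n - ( n ) :: Factor
lit ++ n - ( n ) :: Prim :: Factor
lit ++ n - ( n ) :: lit :: Factor
lit ++ n - ( n ) :: lit :: Prim
lit ++ n - ( n ) :: lit :: lit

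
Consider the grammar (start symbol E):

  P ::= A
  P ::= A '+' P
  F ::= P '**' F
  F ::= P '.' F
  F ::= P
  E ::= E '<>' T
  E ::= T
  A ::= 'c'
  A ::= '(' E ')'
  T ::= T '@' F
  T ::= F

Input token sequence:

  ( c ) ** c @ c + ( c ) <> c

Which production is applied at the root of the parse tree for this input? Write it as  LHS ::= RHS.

[E [E [T [T [F [P [A ( [E [T [F [P [A c]]]]] )]] ** [F [P [A c]]]]] @ [F [P [A c] + [P [A ( [E [T [F [P [A c]]]]] )]]]]]] <> [T [F [P [A c]]]]]

E ::= E '<>' T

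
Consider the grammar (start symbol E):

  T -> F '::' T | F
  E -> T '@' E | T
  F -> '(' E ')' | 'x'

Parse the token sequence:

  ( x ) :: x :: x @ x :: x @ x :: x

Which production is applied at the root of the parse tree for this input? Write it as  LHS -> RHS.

E -> T '@' E

[E [T [F ( [E [T [F x]]] )] :: [T [F x] :: [T [F x]]]] @ [E [T [F x] :: [T [F x]]] @ [E [T [F x] :: [T [F x]]]]]]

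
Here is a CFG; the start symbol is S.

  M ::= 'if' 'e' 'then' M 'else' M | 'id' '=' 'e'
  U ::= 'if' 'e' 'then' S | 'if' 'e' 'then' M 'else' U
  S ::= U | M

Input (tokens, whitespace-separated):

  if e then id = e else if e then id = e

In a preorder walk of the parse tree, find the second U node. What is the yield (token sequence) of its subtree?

[S [U if e then [M id = e] else [U if e then [S [M id = e]]]]]

if e then id = e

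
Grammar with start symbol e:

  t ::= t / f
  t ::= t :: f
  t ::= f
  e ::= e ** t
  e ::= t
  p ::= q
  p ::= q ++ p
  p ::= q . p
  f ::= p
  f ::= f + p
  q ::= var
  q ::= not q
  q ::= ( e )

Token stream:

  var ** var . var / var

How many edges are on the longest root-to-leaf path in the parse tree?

[e [e [t [f [p [q var]]]]] ** [t [t [f [p [q var] . [p [q var]]]]] / [f [p [q var]]]]]

7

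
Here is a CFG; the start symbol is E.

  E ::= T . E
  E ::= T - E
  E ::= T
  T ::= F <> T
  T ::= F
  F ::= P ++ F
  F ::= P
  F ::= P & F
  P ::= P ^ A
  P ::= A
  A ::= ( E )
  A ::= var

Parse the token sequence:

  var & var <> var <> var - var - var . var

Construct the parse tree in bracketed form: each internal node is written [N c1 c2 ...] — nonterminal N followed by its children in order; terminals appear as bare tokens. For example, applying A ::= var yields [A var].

[E [T [F [P [A var]] & [F [P [A var]]]] <> [T [F [P [A var]]] <> [T [F [P [A var]]]]]] - [E [T [F [P [A var]]]] - [E [T [F [P [A var]]]] . [E [T [F [P [A var]]]]]]]]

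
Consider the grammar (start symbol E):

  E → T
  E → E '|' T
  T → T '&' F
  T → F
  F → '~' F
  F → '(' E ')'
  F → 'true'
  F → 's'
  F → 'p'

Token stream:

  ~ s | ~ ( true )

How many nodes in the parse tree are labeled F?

[E [E [T [F ~ [F s]]]] | [T [F ~ [F ( [E [T [F true]]] )]]]]

5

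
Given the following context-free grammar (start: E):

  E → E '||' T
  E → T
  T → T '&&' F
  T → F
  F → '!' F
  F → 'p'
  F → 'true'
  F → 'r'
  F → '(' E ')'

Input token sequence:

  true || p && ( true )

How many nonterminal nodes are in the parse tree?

11

[E [E [T [F true]]] || [T [T [F p]] && [F ( [E [T [F true]]] )]]]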